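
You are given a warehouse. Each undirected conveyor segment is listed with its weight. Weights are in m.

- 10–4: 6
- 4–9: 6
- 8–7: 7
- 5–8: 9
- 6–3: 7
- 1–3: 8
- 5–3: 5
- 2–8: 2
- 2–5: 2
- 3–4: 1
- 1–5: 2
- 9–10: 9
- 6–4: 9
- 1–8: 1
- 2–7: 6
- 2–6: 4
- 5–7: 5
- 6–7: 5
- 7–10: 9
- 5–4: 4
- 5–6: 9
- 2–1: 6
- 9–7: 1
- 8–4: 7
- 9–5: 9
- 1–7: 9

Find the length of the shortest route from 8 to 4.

7 m

Running Dijkstra from 8:
8: 0
1: 1  (via 8)
2: 2  (via 8)
5: 3  (via 1)
6: 6  (via 2)
4: 7  (via 8)
Shortest route: 8–4 = 7 m.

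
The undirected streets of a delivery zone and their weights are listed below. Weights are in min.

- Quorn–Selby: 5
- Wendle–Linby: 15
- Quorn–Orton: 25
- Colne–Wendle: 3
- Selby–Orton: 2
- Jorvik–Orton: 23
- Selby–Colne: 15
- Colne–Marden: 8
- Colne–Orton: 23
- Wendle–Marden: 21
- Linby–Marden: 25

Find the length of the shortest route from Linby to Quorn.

Compare a few routes:
Linby → Marden → Colne → Selby → Quorn: 25+8+15+5 = 53
Linby → Wendle → Colne → Orton → Selby → Quorn: 15+3+23+2+5 = 48
Linby → Wendle → Colne → Selby → Quorn: 15+3+15+5 = 38
Cheapest is Linby → Wendle → Colne → Selby → Quorn at 38 min.

38 min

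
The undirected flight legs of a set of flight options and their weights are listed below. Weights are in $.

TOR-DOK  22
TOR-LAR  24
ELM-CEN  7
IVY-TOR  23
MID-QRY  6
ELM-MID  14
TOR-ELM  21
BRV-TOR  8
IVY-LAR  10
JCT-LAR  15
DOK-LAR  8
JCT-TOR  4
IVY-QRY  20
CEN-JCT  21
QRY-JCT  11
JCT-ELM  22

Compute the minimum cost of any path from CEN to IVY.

$46

Enumerating some paths:
CEN - ELM - MID - QRY - IVY: 7+14+6+20 = 47
CEN - JCT - TOR - IVY: 21+4+23 = 48
CEN - JCT - LAR - IVY: 21+15+10 = 46
CEN - ELM - TOR - IVY: 7+21+23 = 51
The minimum is $46 via CEN - JCT - LAR - IVY.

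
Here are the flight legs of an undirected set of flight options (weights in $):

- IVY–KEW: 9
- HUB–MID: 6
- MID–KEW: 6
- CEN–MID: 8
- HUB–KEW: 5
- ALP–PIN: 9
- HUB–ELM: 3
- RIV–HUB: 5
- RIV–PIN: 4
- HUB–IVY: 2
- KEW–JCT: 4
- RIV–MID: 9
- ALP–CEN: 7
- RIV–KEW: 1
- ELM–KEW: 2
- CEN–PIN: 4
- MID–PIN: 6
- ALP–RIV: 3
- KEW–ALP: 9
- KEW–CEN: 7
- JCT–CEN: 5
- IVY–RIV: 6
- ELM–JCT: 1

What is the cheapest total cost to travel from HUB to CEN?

$9

Running Dijkstra from HUB:
HUB: 0
IVY: 2  (via HUB)
ELM: 3  (via HUB)
JCT: 4  (via ELM)
RIV: 5  (via HUB)
KEW: 5  (via HUB)
MID: 6  (via HUB)
ALP: 8  (via RIV)
PIN: 9  (via RIV)
CEN: 9  (via JCT)
Shortest route: HUB → ELM → JCT → CEN = $9.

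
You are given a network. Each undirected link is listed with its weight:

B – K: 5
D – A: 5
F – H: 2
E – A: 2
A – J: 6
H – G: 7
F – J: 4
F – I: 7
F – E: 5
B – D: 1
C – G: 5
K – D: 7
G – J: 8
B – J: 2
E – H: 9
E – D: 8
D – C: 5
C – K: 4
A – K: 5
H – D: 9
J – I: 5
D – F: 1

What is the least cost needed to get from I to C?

13

Shortest distances from I:
I: 0
J: 5  (via I)
B: 7  (via J)
F: 7  (via I)
D: 8  (via B)
H: 9  (via F)
A: 11  (via J)
E: 12  (via F)
K: 12  (via B)
C: 13  (via D)
Shortest route: I → J → B → D → C = 13.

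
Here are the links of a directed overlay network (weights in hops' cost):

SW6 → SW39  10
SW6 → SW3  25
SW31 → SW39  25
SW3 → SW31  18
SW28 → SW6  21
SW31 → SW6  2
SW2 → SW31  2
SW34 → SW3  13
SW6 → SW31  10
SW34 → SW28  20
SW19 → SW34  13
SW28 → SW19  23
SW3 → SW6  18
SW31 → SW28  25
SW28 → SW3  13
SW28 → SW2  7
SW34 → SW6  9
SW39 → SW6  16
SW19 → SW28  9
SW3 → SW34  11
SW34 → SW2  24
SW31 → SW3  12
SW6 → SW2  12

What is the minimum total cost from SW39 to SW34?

49 hops' cost

Settle nodes by increasing distance from SW39:
SW39: 0
SW6: 16  (via SW39)
SW31: 26  (via SW6)
SW2: 28  (via SW6)
SW3: 38  (via SW31)
SW34: 49  (via SW3)
Shortest route: SW39–SW6–SW31–SW3–SW34 = 49 hops' cost.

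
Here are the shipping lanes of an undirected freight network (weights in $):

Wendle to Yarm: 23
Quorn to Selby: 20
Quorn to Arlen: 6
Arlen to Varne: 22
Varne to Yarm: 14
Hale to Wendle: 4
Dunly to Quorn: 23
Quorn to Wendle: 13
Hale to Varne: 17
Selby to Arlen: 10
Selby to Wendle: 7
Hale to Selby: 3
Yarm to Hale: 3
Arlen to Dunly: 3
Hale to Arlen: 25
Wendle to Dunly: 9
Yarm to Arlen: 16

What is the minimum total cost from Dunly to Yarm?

$16

Candidate routes:
Dunly - Arlen - Yarm: 3+16 = 19
Dunly - Wendle - Hale - Yarm: 9+4+3 = 16
Dunly - Arlen - Selby - Hale - Yarm: 3+10+3+3 = 19
The minimum is $16 via Dunly - Wendle - Hale - Yarm.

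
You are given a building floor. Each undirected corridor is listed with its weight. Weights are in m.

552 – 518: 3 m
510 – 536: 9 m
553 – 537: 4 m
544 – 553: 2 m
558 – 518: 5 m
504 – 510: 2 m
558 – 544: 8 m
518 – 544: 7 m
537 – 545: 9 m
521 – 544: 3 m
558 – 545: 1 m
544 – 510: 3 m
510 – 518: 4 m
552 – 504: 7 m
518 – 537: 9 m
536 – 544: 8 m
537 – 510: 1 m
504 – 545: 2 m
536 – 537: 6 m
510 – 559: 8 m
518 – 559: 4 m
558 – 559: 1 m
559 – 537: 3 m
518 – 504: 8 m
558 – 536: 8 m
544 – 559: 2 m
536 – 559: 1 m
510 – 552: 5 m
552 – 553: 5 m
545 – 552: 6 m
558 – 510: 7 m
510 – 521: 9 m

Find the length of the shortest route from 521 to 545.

Settle nodes by increasing distance from 521:
521: 0
544: 3  (via 521)
559: 5  (via 544)
553: 5  (via 544)
510: 6  (via 544)
536: 6  (via 559)
558: 6  (via 559)
537: 7  (via 510)
545: 7  (via 558)
Shortest route: 521 → 544 → 559 → 558 → 545 = 7 m.

7 m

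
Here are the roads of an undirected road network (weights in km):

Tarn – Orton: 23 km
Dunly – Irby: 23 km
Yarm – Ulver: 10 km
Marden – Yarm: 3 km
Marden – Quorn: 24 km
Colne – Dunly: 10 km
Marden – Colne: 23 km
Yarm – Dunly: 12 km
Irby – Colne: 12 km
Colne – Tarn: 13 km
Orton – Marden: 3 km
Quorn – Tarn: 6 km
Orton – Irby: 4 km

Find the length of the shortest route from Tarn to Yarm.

29 km

Settle nodes by increasing distance from Tarn:
Tarn: 0
Quorn: 6  (via Tarn)
Colne: 13  (via Tarn)
Orton: 23  (via Tarn)
Dunly: 23  (via Colne)
Irby: 25  (via Colne)
Marden: 26  (via Orton)
Yarm: 29  (via Marden)
Shortest route: Tarn → Orton → Marden → Yarm = 29 km.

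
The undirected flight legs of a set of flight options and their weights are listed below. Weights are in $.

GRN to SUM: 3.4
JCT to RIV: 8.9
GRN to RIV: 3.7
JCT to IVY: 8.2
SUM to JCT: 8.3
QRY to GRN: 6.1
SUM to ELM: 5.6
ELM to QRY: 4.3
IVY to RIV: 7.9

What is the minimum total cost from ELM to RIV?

Enumerating some paths:
ELM–SUM–JCT–RIV: 5.6+8.3+8.9 = 22.8
ELM–SUM–GRN–RIV: 5.6+3.4+3.7 = 12.7
ELM–QRY–GRN–RIV: 4.3+6.1+3.7 = 14.1
Cheapest is ELM–SUM–GRN–RIV at $12.7.

$12.7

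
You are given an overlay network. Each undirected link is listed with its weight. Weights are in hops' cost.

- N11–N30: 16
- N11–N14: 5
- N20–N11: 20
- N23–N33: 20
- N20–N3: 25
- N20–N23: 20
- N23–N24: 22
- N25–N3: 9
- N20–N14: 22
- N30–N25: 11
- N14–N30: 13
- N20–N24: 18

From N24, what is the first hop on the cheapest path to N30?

Compare a few routes:
N24 - N20 - N11 - N14 - N30: 18+20+5+13 = 56
N24 - N20 - N11 - N30: 18+20+16 = 54
N24 - N20 - N14 - N30: 18+22+13 = 53
Cheapest is N24 - N20 - N14 - N30 at 53 hops' cost.
So from N24 the first move is to N20.

N20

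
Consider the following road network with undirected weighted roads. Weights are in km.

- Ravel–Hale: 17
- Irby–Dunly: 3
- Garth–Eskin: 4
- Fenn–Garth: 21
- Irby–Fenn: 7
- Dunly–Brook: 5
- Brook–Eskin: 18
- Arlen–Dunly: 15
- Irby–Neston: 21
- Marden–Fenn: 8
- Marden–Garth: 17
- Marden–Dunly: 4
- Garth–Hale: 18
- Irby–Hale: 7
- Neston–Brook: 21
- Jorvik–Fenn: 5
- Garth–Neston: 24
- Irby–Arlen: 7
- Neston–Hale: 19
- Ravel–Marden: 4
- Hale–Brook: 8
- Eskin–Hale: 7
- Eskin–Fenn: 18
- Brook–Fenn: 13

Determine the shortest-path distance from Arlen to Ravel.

18 km

Compare a few routes:
Arlen–Dunly–Marden–Ravel: 15+4+4 = 23
Arlen–Irby–Dunly–Marden–Ravel: 7+3+4+4 = 18
The minimum is 18 km via Arlen–Irby–Dunly–Marden–Ravel.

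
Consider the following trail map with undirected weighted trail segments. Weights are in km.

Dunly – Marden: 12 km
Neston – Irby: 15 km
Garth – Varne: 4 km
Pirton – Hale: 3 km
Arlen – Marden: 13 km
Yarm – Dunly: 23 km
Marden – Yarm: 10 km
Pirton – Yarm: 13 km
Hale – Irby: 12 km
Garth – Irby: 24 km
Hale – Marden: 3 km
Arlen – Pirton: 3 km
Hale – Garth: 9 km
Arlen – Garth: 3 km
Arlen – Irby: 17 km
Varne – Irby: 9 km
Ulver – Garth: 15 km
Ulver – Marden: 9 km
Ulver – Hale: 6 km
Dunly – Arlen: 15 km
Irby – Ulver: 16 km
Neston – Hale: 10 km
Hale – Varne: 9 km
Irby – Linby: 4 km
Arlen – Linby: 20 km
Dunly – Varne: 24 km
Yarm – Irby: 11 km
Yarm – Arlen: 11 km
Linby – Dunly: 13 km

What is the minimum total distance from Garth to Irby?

Compare a few routes:
Garth–Varne–Irby: 4+9 = 13
Garth–Arlen–Irby: 3+17 = 20
Cheapest is Garth–Varne–Irby at 13 km.

13 km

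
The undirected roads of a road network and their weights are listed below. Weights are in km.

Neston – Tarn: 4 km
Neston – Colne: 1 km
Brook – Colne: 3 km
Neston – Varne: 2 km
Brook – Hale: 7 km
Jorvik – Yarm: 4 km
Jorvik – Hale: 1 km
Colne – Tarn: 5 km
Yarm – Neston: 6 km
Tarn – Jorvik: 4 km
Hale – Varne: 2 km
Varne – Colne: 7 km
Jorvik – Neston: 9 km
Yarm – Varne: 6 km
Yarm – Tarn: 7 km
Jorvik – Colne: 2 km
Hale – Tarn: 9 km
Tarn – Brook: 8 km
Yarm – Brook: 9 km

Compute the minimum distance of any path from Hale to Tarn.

Running Dijkstra from Hale:
Hale: 0
Jorvik: 1  (via Hale)
Varne: 2  (via Hale)
Colne: 3  (via Jorvik)
Neston: 4  (via Varne)
Tarn: 5  (via Jorvik)
Shortest route: Hale–Jorvik–Tarn = 5 km.

5 km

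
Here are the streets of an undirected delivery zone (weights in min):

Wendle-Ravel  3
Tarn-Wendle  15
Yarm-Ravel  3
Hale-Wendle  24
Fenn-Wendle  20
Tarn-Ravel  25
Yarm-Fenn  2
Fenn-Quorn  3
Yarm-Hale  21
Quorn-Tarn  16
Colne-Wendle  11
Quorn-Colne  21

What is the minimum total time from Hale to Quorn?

Running Dijkstra from Hale:
Hale: 0
Yarm: 21  (via Hale)
Fenn: 23  (via Yarm)
Ravel: 24  (via Yarm)
Wendle: 24  (via Hale)
Quorn: 26  (via Fenn)
Shortest route: Hale → Yarm → Fenn → Quorn = 26 min.

26 min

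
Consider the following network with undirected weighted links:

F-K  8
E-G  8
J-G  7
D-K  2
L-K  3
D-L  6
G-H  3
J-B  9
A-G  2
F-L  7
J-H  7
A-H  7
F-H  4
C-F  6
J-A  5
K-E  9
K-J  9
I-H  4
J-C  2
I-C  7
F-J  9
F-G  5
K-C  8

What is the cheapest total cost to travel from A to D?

Shortest distances from A:
A: 0
G: 2  (via A)
H: 5  (via G)
J: 5  (via A)
C: 7  (via J)
F: 7  (via G)
I: 9  (via H)
E: 10  (via G)
B: 14  (via J)
K: 14  (via J)
L: 14  (via F)
D: 16  (via K)
Shortest route: A → J → K → D = 16.

16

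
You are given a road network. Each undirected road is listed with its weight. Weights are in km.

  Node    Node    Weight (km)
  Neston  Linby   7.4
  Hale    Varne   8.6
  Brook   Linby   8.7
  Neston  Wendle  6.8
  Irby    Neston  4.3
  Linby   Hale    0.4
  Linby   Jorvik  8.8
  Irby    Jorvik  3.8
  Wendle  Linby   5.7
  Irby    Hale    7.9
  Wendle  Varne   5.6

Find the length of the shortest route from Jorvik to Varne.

17.8 km

Enumerating some paths:
Jorvik - Linby - Hale - Varne: 8.8+0.4+8.6 = 17.8
Jorvik - Linby - Wendle - Varne: 8.8+5.7+5.6 = 20.1
Jorvik - Irby - Hale - Varne: 3.8+7.9+8.6 = 20.3
The minimum is 17.8 km via Jorvik - Linby - Hale - Varne.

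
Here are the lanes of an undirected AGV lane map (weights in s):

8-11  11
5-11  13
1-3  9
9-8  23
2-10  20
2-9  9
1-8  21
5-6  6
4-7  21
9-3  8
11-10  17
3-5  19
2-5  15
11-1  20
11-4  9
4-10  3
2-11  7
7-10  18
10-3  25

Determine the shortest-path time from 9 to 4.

Enumerating some paths:
9 - 2 - 11 - 4: 9+7+9 = 25
9 - 3 - 10 - 4: 8+25+3 = 36
9 - 2 - 10 - 4: 9+20+3 = 32
9 - 2 - 11 - 10 - 4: 9+7+17+3 = 36
The minimum is 25 s via 9 - 2 - 11 - 4.

25 s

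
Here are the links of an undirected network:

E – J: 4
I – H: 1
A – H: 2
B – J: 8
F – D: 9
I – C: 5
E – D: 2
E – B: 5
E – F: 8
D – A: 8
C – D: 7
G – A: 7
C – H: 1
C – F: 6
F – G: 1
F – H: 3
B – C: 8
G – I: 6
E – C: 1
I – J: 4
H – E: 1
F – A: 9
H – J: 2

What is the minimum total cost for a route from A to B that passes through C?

Shortest A→C: A–H–C = 3
Best C to B: C–E–B costing 6
Total via C: 3 + 6 = 9.

9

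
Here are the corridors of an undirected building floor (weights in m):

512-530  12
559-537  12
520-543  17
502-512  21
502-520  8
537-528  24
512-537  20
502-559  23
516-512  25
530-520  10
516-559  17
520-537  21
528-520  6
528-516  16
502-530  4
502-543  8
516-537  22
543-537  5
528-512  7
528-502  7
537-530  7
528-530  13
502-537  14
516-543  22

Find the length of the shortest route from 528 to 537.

18 m

Shortest distances from 528:
528: 0
520: 6  (via 528)
502: 7  (via 528)
512: 7  (via 528)
530: 11  (via 502)
543: 15  (via 502)
516: 16  (via 528)
537: 18  (via 530)
Shortest route: 528 → 502 → 530 → 537 = 18 m.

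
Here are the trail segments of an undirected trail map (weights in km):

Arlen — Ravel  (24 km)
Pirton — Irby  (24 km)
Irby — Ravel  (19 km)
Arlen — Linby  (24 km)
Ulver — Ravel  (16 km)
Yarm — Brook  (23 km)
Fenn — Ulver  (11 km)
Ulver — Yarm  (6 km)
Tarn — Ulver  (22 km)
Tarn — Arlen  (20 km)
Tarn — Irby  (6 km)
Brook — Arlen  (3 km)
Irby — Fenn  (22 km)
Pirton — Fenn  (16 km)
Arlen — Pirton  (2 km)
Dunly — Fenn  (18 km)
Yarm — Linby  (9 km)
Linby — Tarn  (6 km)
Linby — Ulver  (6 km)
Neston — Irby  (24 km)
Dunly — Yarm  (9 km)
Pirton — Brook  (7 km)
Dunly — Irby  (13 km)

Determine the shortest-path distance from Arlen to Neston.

50 km

Enumerating some paths:
Arlen - Linby - Tarn - Irby - Neston: 24+6+6+24 = 60
Arlen - Brook - Pirton - Irby - Neston: 3+7+24+24 = 58
Arlen - Pirton - Irby - Neston: 2+24+24 = 50
The minimum is 50 km via Arlen - Pirton - Irby - Neston.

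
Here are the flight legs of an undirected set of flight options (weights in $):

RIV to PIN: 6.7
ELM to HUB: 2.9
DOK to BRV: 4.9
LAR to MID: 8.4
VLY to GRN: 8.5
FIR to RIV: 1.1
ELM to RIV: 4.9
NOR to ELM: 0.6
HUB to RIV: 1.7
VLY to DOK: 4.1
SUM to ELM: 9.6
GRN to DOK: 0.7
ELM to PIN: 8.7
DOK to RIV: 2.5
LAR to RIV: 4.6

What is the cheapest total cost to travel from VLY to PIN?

$13.3

Compare a few routes:
VLY - DOK - RIV - HUB - ELM - PIN: 4.1+2.5+1.7+2.9+8.7 = 19.9
VLY - GRN - DOK - RIV - PIN: 8.5+0.7+2.5+6.7 = 18.4
VLY - DOK - RIV - PIN: 4.1+2.5+6.7 = 13.3
Cheapest is VLY - DOK - RIV - PIN at $13.3.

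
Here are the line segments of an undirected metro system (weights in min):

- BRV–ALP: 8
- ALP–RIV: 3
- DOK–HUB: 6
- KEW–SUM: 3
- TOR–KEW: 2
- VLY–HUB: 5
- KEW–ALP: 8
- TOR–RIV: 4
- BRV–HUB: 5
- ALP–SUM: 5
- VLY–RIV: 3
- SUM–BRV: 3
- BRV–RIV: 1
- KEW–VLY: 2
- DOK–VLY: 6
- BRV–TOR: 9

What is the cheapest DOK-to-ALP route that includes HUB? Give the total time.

15 min

Best DOK to HUB: DOK → HUB costing 6
Shortest HUB→ALP: HUB → BRV → RIV → ALP = 9
Total via HUB: 6 + 9 = 15 min.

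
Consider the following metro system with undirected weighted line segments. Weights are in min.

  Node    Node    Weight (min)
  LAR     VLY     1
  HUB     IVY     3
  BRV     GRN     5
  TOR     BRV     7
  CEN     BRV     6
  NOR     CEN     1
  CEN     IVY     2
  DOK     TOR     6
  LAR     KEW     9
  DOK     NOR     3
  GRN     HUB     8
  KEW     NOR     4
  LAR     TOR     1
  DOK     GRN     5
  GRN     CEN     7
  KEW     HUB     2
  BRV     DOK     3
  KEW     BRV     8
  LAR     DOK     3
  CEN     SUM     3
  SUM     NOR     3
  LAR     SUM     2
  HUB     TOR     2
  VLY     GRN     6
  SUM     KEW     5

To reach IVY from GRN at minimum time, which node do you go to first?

Enumerating some paths:
GRN → HUB → IVY: 8+3 = 11
GRN → CEN → IVY: 7+2 = 9
Cheapest is GRN → CEN → IVY at 9 min.
So from GRN the first move is to CEN.

CEN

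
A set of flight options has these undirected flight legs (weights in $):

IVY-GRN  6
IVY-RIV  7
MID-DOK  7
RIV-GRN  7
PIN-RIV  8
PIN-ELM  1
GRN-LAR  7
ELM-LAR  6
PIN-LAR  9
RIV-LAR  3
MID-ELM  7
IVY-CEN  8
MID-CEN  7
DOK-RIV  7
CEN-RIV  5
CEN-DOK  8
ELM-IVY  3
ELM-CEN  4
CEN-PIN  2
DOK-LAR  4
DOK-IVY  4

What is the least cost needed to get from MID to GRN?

Shortest distances from MID:
MID: 0
ELM: 7  (via MID)
CEN: 7  (via MID)
DOK: 7  (via MID)
PIN: 8  (via ELM)
IVY: 10  (via ELM)
LAR: 11  (via DOK)
RIV: 12  (via CEN)
GRN: 16  (via IVY)
Shortest route: MID–ELM–IVY–GRN = $16.

$16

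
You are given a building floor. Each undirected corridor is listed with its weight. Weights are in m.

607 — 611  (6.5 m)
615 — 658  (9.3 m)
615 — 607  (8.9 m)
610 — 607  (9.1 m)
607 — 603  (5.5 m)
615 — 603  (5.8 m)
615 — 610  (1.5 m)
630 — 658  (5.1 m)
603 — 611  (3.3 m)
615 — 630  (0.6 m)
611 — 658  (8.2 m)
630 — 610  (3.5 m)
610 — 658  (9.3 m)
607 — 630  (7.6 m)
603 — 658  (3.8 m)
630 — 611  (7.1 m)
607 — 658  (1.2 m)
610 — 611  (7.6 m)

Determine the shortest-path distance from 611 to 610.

Compare a few routes:
611–610: 7.6 = 7.6
611–630–610: 7.1+3.5 = 10.6
611–630–615–610: 7.1+0.6+1.5 = 9.2
Cheapest is 611–610 at 7.6 m.

7.6 m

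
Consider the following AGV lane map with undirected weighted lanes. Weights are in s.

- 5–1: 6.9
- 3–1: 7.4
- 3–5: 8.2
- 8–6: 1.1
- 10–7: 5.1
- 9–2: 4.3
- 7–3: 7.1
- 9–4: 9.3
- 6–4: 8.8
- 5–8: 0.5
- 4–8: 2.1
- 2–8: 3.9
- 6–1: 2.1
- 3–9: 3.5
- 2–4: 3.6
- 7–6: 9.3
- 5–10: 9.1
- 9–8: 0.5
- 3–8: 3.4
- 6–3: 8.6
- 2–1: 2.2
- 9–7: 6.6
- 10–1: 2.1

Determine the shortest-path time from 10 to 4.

Compare a few routes:
10 → 1 → 2 → 8 → 4: 2.1+2.2+3.9+2.1 = 10.3
10 → 1 → 2 → 9 → 8 → 4: 2.1+2.2+4.3+0.5+2.1 = 11.2
10 → 1 → 6 → 8 → 4: 2.1+2.1+1.1+2.1 = 7.4
10 → 1 → 2 → 4: 2.1+2.2+3.6 = 7.9
Cheapest is 10 → 1 → 6 → 8 → 4 at 7.4 s.

7.4 s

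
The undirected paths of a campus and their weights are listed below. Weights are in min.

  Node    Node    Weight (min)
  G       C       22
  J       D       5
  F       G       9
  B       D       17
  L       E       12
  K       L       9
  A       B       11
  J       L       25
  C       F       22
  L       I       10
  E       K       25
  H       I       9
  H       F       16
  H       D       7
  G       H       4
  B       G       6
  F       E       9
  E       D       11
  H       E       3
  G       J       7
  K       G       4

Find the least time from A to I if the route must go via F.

Best A to F: A–B–G–F costing 26
Best F to I: F–E–H–I costing 21
Total via F: 26 + 21 = 47 min.

47 min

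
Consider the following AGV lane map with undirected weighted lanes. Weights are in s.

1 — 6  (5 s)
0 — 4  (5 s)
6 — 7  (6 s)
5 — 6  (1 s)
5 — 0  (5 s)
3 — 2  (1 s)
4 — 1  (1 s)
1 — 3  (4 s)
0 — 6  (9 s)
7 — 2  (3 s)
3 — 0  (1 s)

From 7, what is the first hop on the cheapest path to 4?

2

Compare a few routes:
7 - 2 - 3 - 0 - 5 - 6 - 1 - 4: 3+1+1+5+1+5+1 = 17
7 - 6 - 1 - 4: 6+5+1 = 12
7 - 2 - 3 - 0 - 4: 3+1+1+5 = 10
7 - 2 - 3 - 1 - 4: 3+1+4+1 = 9
The minimum is 9 s via 7 - 2 - 3 - 1 - 4.
So from 7 the first move is to 2.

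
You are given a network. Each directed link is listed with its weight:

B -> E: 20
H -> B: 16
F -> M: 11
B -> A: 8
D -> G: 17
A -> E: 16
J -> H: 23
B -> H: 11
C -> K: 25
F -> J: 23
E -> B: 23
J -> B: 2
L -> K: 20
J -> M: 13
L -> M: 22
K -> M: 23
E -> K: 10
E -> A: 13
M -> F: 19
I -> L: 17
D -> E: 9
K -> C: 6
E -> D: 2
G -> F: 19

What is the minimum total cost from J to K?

32

Enumerating some paths:
J - H - B - E - K: 23+16+20+10 = 69
J - H - B - A - E - K: 23+16+8+16+10 = 73
J - B - A - E - K: 2+8+16+10 = 36
J - B - E - K: 2+20+10 = 32
Cheapest is J - B - E - K at 32.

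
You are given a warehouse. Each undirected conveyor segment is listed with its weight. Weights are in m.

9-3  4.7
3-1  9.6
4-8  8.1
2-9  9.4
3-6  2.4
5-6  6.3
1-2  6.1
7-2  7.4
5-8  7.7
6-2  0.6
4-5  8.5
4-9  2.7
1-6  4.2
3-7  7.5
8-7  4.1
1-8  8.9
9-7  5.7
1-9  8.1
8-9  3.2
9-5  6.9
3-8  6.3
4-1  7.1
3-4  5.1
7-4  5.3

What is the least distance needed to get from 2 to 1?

4.8 m

Settle nodes by increasing distance from 2:
2: 0
6: 0.6  (via 2)
3: 3  (via 6)
1: 4.8  (via 6)
Shortest route: 2 → 6 → 1 = 4.8 m.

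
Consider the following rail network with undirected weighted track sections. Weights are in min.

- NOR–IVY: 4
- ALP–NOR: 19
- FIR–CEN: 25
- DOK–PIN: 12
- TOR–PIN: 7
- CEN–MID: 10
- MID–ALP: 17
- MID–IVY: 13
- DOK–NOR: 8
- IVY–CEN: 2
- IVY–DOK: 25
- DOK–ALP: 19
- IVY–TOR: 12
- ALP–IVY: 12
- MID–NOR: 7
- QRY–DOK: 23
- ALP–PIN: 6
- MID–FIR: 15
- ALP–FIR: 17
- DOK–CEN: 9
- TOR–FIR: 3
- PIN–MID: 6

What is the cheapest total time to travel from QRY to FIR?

Compare a few routes:
QRY - DOK - CEN - IVY - TOR - FIR: 23+9+2+12+3 = 49
QRY - DOK - PIN - TOR - FIR: 23+12+7+3 = 45
Cheapest is QRY - DOK - PIN - TOR - FIR at 45 min.

45 min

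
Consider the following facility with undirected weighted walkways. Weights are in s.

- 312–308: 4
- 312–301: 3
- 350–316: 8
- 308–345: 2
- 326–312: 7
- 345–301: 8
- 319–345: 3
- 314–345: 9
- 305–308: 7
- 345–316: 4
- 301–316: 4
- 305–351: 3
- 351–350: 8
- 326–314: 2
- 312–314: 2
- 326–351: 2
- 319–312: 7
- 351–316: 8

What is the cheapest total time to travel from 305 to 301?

Compare a few routes:
305–308–312–301: 7+4+3 = 14
305–351–326–314–312–301: 3+2+2+2+3 = 12
The minimum is 12 s via 305–351–326–314–312–301.

12 s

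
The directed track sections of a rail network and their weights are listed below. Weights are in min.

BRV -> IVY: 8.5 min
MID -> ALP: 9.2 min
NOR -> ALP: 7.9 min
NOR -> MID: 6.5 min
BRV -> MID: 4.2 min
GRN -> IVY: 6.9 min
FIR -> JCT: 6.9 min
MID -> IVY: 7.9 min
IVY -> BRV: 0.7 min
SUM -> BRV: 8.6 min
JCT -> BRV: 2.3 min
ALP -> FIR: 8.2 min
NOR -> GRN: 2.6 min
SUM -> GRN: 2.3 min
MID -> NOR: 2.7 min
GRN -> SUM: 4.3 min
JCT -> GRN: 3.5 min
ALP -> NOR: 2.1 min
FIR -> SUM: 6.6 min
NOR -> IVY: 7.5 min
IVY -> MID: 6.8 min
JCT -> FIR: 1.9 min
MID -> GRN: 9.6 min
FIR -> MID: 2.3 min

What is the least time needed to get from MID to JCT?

24.3 min

Running Dijkstra from MID:
MID: 0
NOR: 2.7  (via MID)
GRN: 5.3  (via NOR)
IVY: 7.9  (via MID)
BRV: 8.6  (via IVY)
ALP: 9.2  (via MID)
SUM: 9.6  (via GRN)
FIR: 17.4  (via ALP)
JCT: 24.3  (via FIR)
Shortest route: MID–ALP–FIR–JCT = 24.3 min.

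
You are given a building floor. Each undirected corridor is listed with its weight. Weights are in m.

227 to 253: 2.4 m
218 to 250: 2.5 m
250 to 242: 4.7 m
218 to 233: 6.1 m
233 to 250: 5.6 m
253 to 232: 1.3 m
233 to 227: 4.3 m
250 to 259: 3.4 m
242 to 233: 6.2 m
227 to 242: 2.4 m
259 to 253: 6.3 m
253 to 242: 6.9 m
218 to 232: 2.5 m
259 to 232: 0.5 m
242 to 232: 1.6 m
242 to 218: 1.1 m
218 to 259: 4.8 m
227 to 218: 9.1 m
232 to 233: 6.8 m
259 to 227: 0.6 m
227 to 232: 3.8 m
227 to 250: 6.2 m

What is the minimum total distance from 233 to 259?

4.9 m

Compare a few routes:
233 - 227 - 259: 4.3+0.6 = 4.9
233 - 242 - 232 - 259: 6.2+1.6+0.5 = 8.3
233 - 232 - 259: 6.8+0.5 = 7.3
Cheapest is 233 - 227 - 259 at 4.9 m.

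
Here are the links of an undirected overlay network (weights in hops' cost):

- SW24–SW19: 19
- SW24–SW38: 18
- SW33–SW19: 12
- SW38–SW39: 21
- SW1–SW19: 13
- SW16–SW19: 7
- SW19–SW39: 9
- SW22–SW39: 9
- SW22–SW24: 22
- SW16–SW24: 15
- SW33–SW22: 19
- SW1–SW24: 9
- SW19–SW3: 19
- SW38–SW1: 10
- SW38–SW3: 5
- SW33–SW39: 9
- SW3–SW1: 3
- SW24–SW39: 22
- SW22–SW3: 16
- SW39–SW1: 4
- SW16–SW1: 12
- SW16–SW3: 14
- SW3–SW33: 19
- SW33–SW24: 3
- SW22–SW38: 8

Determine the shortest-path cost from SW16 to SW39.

16 hops' cost

Settle nodes by increasing distance from SW16:
SW16: 0
SW19: 7  (via SW16)
SW1: 12  (via SW16)
SW3: 14  (via SW16)
SW24: 15  (via SW16)
SW39: 16  (via SW19)
Shortest route: SW16 → SW19 → SW39 = 16 hops' cost.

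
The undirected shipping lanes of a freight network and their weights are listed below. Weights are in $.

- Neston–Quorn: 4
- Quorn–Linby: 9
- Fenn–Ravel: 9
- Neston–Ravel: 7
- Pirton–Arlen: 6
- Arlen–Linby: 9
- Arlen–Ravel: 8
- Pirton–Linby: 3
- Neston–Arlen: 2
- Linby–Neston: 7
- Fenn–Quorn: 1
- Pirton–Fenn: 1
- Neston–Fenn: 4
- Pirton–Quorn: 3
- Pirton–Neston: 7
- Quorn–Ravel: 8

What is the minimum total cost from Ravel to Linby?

Enumerating some paths:
Ravel–Fenn–Pirton–Linby: 9+1+3 = 13
Ravel–Neston–Linby: 7+7 = 14
Ravel–Quorn–Pirton–Linby: 8+3+3 = 14
Cheapest is Ravel–Fenn–Pirton–Linby at $13.

$13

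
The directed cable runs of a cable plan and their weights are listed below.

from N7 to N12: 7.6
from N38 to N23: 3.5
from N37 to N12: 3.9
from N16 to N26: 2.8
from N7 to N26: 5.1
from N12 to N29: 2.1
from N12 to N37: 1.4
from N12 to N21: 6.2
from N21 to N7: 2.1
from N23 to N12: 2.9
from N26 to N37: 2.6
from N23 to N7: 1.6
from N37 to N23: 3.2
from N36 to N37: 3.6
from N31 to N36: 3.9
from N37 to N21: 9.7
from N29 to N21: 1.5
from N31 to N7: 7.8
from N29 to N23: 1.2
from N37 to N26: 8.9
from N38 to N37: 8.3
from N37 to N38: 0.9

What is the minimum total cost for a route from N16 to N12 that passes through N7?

17.8

Best N16 to N7: N16–N26–N37–N23–N7 costing 10.2
Shortest N7→N12: N7–N12 = 7.6
Total via N7: 10.2 + 7.6 = 17.8.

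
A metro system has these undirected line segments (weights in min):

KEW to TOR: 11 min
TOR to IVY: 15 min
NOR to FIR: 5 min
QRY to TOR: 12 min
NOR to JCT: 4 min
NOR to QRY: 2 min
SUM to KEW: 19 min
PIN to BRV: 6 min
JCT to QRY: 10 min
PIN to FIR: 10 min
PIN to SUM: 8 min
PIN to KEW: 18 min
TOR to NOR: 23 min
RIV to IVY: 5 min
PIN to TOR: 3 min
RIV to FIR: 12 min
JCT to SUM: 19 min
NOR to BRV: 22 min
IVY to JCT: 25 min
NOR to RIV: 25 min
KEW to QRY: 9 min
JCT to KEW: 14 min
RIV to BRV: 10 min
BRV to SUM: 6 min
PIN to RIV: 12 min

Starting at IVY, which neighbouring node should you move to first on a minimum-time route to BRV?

Candidate routes:
IVY - RIV - PIN - BRV: 5+12+6 = 23
IVY - RIV - BRV: 5+10 = 15
The minimum is 15 min via IVY - RIV - BRV.
So from IVY the first move is to RIV.

RIV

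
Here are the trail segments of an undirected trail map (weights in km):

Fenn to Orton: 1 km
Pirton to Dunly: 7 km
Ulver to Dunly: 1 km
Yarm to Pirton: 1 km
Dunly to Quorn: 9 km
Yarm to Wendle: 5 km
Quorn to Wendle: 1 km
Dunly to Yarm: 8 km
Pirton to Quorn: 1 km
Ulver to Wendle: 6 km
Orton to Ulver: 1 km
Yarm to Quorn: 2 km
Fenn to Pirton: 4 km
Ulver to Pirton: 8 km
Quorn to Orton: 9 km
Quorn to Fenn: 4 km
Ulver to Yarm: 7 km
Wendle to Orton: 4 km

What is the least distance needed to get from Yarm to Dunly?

8 km

Running Dijkstra from Yarm:
Yarm: 0
Pirton: 1  (via Yarm)
Quorn: 2  (via Yarm)
Wendle: 3  (via Quorn)
Fenn: 5  (via Pirton)
Orton: 6  (via Fenn)
Ulver: 7  (via Yarm)
Dunly: 8  (via Yarm)
Shortest route: Yarm → Dunly = 8 km.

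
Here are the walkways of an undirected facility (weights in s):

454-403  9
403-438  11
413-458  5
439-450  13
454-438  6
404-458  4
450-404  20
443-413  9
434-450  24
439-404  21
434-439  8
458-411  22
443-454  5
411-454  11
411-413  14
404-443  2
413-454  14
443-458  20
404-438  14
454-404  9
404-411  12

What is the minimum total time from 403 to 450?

36 s

Running Dijkstra from 403:
403: 0
454: 9  (via 403)
438: 11  (via 403)
443: 14  (via 454)
404: 16  (via 443)
458: 20  (via 404)
411: 20  (via 454)
413: 23  (via 454)
450: 36  (via 404)
Shortest route: 403–454–443–404–450 = 36 s.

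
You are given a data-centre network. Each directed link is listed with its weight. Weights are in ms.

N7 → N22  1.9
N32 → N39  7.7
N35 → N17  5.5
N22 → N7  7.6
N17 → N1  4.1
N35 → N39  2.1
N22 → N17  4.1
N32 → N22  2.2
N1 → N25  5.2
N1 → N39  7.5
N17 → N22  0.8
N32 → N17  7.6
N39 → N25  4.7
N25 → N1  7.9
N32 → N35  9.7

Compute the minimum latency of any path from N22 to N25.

13.4 ms

Running Dijkstra from N22:
N22: 0
N17: 4.1  (via N22)
N7: 7.6  (via N22)
N1: 8.2  (via N17)
N25: 13.4  (via N1)
Shortest route: N22 → N17 → N1 → N25 = 13.4 ms.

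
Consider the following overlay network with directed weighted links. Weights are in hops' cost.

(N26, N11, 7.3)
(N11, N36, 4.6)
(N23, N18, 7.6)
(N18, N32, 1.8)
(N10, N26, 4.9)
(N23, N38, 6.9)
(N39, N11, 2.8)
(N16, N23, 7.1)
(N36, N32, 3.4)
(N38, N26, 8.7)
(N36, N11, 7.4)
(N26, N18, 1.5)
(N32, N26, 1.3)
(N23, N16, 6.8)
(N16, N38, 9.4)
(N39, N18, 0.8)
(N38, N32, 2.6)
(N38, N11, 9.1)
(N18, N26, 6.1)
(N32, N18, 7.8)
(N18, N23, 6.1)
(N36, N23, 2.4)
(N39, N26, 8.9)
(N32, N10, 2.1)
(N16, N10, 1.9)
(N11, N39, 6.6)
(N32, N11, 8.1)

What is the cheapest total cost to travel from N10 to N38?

Running Dijkstra from N10:
N10: 0
N26: 4.9  (via N10)
N18: 6.4  (via N26)
N32: 8.2  (via N18)
N11: 12.2  (via N26)
N23: 12.5  (via N18)
N36: 16.8  (via N11)
N39: 18.8  (via N11)
N16: 19.3  (via N23)
N38: 19.4  (via N23)
Shortest route: N10 → N26 → N18 → N23 → N38 = 19.4 hops' cost.

19.4 hops' cost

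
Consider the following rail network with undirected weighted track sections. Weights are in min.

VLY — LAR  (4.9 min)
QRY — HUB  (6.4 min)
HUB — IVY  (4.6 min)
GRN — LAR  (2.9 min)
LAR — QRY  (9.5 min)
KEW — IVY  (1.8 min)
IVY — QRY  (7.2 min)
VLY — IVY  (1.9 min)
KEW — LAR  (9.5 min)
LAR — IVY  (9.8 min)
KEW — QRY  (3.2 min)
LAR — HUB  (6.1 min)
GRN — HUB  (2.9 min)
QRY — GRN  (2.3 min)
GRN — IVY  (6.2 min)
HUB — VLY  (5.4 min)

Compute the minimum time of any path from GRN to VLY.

7.8 min

Enumerating some paths:
GRN–IVY–VLY: 6.2+1.9 = 8.1
GRN–LAR–VLY: 2.9+4.9 = 7.8
GRN–QRY–KEW–IVY–VLY: 2.3+3.2+1.8+1.9 = 9.2
GRN–HUB–VLY: 2.9+5.4 = 8.3
Cheapest is GRN–LAR–VLY at 7.8 min.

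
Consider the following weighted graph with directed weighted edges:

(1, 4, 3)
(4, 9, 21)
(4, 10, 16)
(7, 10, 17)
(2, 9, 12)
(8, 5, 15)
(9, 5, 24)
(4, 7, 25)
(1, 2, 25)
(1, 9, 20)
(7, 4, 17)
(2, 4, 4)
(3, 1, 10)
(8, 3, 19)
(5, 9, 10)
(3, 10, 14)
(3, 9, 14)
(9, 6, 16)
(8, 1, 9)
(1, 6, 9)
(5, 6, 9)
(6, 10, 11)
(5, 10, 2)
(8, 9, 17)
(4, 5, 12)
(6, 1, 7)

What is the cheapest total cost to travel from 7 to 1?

Enumerating some paths:
7 - 4 - 5 - 6 - 1: 17+12+9+7 = 45
7 - 4 - 9 - 6 - 1: 17+21+16+7 = 61
Cheapest is 7 - 4 - 5 - 6 - 1 at 45.

45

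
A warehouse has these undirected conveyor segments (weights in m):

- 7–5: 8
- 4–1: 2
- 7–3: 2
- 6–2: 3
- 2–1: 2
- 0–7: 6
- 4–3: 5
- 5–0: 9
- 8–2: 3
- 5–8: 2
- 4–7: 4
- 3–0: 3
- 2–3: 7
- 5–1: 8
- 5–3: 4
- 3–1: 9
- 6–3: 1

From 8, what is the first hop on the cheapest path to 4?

2

Candidate routes:
8 → 2 → 6 → 3 → 4: 3+3+1+5 = 12
8 → 5 → 3 → 7 → 4: 2+4+2+4 = 12
8 → 5 → 3 → 4: 2+4+5 = 11
8 → 2 → 1 → 4: 3+2+2 = 7
The minimum is 7 m via 8 → 2 → 1 → 4.
So from 8 the first move is to 2.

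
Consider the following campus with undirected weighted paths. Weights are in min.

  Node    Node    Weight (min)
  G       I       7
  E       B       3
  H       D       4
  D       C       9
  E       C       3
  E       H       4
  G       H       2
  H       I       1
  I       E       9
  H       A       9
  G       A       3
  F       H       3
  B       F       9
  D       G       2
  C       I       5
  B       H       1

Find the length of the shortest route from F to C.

Compare a few routes:
F → H → B → E → C: 3+1+3+3 = 10
F → B → E → C: 9+3+3 = 15
F → H → I → C: 3+1+5 = 9
F → H → E → C: 3+4+3 = 10
The minimum is 9 min via F → H → I → C.

9 min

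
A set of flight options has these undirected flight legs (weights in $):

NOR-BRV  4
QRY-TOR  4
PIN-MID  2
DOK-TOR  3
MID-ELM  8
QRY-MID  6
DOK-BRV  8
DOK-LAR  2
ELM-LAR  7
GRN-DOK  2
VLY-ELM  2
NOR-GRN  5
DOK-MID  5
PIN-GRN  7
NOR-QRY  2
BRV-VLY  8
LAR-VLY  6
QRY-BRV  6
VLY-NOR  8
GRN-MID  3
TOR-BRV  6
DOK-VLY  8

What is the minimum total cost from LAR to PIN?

Settle nodes by increasing distance from LAR:
LAR: 0
DOK: 2  (via LAR)
GRN: 4  (via DOK)
TOR: 5  (via DOK)
VLY: 6  (via LAR)
ELM: 7  (via LAR)
MID: 7  (via DOK)
QRY: 9  (via TOR)
NOR: 9  (via GRN)
PIN: 9  (via MID)
Shortest route: LAR–DOK–MID–PIN = $9.

$9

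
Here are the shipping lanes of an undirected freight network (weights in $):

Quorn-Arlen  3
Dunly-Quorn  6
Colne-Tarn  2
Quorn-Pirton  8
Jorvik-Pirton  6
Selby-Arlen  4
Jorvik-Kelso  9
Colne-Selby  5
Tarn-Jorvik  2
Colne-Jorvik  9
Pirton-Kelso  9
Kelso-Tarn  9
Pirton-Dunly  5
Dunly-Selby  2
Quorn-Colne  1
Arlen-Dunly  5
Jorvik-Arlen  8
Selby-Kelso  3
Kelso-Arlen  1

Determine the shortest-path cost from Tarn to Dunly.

Enumerating some paths:
Tarn–Colne–Quorn–Arlen–Dunly: 2+1+3+5 = 11
Tarn–Colne–Quorn–Dunly: 2+1+6 = 9
Cheapest is Tarn–Colne–Quorn–Dunly at $9.

$9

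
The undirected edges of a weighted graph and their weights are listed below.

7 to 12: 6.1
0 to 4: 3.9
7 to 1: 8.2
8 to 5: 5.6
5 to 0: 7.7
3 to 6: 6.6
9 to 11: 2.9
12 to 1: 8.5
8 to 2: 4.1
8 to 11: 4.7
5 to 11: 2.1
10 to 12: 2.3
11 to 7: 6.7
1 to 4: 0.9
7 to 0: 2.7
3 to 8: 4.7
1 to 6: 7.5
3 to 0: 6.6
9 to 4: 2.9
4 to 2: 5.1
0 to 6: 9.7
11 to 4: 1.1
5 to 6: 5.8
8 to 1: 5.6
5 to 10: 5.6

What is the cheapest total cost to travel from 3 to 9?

Running Dijkstra from 3:
3: 0
8: 4.7  (via 3)
0: 6.6  (via 3)
6: 6.6  (via 3)
2: 8.8  (via 8)
7: 9.3  (via 0)
11: 9.4  (via 8)
1: 10.3  (via 8)
5: 10.3  (via 8)
4: 10.5  (via 0)
9: 12.3  (via 11)
Shortest route: 3–8–11–9 = 12.3.

12.3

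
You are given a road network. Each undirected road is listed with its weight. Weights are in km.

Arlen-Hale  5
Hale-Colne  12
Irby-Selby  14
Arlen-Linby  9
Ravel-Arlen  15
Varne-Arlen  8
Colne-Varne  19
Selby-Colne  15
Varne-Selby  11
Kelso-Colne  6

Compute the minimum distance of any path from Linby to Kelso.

32 km

Shortest distances from Linby:
Linby: 0
Arlen: 9  (via Linby)
Hale: 14  (via Arlen)
Varne: 17  (via Arlen)
Ravel: 24  (via Arlen)
Colne: 26  (via Hale)
Selby: 28  (via Varne)
Kelso: 32  (via Colne)
Shortest route: Linby–Arlen–Hale–Colne–Kelso = 32 km.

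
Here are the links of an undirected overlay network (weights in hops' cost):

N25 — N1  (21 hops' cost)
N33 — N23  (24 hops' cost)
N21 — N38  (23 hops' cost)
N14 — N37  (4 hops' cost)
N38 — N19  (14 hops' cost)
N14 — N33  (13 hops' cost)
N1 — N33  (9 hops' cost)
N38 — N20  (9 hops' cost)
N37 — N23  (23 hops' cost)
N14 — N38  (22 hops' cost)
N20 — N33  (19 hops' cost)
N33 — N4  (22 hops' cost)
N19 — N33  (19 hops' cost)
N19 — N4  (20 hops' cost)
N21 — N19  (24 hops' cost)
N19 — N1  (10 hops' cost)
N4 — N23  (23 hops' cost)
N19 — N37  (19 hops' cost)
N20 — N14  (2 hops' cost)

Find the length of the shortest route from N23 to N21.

61 hops' cost

Compare a few routes:
N23 - N37 - N19 - N21: 23+19+24 = 66
N23 - N37 - N14 - N20 - N38 - N21: 23+4+2+9+23 = 61
N23 - N4 - N19 - N21: 23+20+24 = 67
Cheapest is N23 - N37 - N14 - N20 - N38 - N21 at 61 hops' cost.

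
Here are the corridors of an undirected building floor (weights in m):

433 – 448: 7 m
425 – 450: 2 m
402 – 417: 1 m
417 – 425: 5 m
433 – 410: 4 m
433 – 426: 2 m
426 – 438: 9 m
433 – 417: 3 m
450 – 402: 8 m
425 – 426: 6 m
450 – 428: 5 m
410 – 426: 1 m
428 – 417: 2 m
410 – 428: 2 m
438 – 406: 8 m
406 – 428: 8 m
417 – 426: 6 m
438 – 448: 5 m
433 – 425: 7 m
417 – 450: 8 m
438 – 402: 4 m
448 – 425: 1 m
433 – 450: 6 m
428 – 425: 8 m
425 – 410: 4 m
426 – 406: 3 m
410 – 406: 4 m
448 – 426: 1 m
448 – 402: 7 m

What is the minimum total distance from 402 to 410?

Shortest distances from 402:
402: 0
417: 1  (via 402)
428: 3  (via 417)
433: 4  (via 417)
438: 4  (via 402)
410: 5  (via 428)
Shortest route: 402–417–428–410 = 5 m.

5 m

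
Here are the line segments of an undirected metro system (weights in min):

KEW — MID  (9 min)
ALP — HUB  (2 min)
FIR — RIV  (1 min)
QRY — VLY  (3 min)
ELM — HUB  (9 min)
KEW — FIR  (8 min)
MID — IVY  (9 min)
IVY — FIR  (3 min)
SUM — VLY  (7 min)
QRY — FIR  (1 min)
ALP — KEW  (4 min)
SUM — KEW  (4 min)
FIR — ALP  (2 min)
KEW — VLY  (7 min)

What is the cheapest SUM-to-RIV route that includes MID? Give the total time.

Shortest SUM→MID: SUM → KEW → MID = 13
Best MID to RIV: MID → IVY → FIR → RIV costing 13
Total via MID: 13 + 13 = 26 min.

26 min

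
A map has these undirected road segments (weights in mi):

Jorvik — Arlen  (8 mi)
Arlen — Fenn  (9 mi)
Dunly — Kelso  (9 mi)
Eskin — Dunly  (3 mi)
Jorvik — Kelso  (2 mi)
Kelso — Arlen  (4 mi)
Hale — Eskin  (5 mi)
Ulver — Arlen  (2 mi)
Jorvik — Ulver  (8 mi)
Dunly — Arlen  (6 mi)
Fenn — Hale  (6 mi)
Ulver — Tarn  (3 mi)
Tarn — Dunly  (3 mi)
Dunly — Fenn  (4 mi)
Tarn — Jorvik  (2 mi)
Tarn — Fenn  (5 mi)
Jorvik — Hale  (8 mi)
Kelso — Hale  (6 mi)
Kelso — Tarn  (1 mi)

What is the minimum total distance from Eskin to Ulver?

9 mi

Running Dijkstra from Eskin:
Eskin: 0
Dunly: 3  (via Eskin)
Hale: 5  (via Eskin)
Tarn: 6  (via Dunly)
Fenn: 7  (via Dunly)
Kelso: 7  (via Tarn)
Jorvik: 8  (via Tarn)
Arlen: 9  (via Dunly)
Ulver: 9  (via Tarn)
Shortest route: Eskin → Dunly → Tarn → Ulver = 9 mi.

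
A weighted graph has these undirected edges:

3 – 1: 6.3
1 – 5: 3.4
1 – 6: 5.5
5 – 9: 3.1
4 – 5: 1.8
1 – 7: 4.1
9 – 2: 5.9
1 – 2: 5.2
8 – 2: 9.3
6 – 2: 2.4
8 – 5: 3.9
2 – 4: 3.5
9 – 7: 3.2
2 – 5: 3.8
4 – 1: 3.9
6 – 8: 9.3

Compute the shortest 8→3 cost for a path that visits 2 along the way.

Best 8 to 2: 8–5–2 costing 7.7
Best 2 to 3: 2–1–3 costing 11.5
Total via 2: 7.7 + 11.5 = 19.2.

19.2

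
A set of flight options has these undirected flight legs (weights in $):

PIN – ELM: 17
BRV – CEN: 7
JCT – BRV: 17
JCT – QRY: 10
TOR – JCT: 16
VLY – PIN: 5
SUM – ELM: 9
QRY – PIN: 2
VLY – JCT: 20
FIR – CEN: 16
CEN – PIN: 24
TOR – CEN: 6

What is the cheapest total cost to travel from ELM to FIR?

$57

Running Dijkstra from ELM:
ELM: 0
SUM: 9  (via ELM)
PIN: 17  (via ELM)
QRY: 19  (via PIN)
VLY: 22  (via PIN)
JCT: 29  (via QRY)
CEN: 41  (via PIN)
TOR: 45  (via JCT)
BRV: 46  (via JCT)
FIR: 57  (via CEN)
Shortest route: ELM → PIN → CEN → FIR = $57.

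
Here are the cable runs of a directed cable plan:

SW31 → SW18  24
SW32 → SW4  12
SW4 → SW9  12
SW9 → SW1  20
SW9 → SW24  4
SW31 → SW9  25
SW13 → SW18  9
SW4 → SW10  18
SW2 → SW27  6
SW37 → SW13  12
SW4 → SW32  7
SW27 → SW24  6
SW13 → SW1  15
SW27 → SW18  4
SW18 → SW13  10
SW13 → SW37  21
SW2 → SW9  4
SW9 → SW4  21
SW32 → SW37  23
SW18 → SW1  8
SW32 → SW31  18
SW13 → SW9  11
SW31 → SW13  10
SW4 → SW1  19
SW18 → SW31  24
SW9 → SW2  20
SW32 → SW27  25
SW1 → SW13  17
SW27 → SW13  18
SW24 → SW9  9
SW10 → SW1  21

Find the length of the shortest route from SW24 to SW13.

Candidate routes:
SW24 → SW9 → SW2 → SW27 → SW18 → SW13: 9+20+6+4+10 = 49
SW24 → SW9 → SW1 → SW13: 9+20+17 = 46
The minimum is 46 via SW24 → SW9 → SW1 → SW13.

46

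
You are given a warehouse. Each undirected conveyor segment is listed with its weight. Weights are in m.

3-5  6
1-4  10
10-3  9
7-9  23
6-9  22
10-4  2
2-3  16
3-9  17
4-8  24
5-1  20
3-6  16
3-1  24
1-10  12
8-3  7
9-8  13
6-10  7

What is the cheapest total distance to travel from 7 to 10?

49 m

Candidate routes:
7 - 9 - 3 - 10: 23+17+9 = 49
7 - 9 - 8 - 3 - 10: 23+13+7+9 = 52
7 - 9 - 6 - 10: 23+22+7 = 52
Cheapest is 7 - 9 - 3 - 10 at 49 m.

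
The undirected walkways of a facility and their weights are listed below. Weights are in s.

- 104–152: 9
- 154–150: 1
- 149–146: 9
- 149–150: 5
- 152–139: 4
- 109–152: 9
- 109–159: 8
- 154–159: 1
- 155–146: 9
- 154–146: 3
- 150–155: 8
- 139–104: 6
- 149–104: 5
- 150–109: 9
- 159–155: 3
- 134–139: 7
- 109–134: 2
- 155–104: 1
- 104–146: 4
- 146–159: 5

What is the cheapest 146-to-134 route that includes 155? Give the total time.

18 s

Shortest 146→155: 146–104–155 = 5
Shortest 155→134: 155–159–109–134 = 13
Total via 155: 5 + 13 = 18 s.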